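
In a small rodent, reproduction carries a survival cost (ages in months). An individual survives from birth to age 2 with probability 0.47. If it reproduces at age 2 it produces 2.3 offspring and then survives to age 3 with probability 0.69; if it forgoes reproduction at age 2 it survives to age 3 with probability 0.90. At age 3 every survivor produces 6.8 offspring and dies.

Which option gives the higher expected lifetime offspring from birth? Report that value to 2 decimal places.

3.29

breed at age 2: R₀ = 0.47 × (2.3 + 0.69 × 6.8) = 0.47 × 6.9920 = 3.2862
delay to age 3: R₀ = 0.47 × (0.90 × 6.8) = 0.47 × 6.1200 = 2.8764
Higher: breed at age 2 (3.2862).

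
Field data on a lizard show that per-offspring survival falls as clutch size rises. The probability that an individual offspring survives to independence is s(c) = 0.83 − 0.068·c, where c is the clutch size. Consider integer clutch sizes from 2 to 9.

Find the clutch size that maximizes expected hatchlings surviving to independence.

Expected hatchlings surviving to independence = c × s(c):
  c=2: 2 × 0.694 = 1.388
  c=3: 3 × 0.626 = 1.878
  c=4: 4 × 0.558 = 2.232
  c=5: 5 × 0.490 = 2.450
  c=6: 6 × 0.422 = 2.532
  c=7: 7 × 0.354 = 2.478
  c=8: 8 × 0.286 = 2.288
  c=9: 9 × 0.218 = 1.962
Maximum at c = 6 (2.532 hatchlings surviving to independence).

6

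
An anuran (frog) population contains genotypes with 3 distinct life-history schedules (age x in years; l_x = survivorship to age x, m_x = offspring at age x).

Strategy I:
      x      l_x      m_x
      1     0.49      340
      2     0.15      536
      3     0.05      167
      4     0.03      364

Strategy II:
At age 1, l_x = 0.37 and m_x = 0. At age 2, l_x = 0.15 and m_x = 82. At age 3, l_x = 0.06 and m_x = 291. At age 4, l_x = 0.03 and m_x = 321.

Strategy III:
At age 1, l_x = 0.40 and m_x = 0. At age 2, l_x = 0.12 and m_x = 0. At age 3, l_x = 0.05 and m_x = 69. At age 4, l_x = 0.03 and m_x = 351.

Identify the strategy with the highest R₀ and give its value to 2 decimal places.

266.27

Strategy I: R₀ = 0.49×340 + 0.15×536 + 0.05×167 + 0.03×364 = 266.2700
Strategy II: R₀ = 0.37×0 + 0.15×82 + 0.06×291 + 0.03×321 = 39.3900
Strategy III: R₀ = 0.40×0 + 0.12×0 + 0.05×69 + 0.03×351 = 13.9800
Highest R₀: strategy I with 266.2700.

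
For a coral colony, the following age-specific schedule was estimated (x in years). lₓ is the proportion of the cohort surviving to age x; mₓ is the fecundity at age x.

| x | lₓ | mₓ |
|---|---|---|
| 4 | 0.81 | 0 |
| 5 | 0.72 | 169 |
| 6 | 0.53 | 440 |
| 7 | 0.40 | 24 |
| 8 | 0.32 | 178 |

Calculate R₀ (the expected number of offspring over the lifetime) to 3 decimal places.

R₀ = Σ lₓ mₓ:
  age 4: 0.81 × 0 = 0.0000
  age 5: 0.72 × 169 = 121.6800
  age 6: 0.53 × 440 = 233.2000
  age 7: 0.40 × 24 = 9.6000
  age 8: 0.32 × 178 = 56.9600
R₀ = 0.0000 + 121.6800 + 233.2000 + 9.6000 + 56.9600 = 421.4400

421.440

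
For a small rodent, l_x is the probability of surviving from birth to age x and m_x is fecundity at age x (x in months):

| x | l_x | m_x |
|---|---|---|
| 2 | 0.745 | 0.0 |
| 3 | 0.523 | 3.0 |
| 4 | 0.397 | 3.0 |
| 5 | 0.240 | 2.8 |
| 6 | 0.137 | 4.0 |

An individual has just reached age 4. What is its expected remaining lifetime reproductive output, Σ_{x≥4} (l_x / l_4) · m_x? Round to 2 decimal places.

6.07

l_4 = 0.397. Conditional survival from age 4 to x is l_x / l_4.
  x=4: (0.397/0.397) × 3.0 = 3.0000
  x=5: (0.240/0.397) × 2.8 = 1.6927
  x=6: (0.137/0.397) × 4.0 = 1.3804
Sum = 3.0000 + 1.6927 + 1.3804 = 6.0730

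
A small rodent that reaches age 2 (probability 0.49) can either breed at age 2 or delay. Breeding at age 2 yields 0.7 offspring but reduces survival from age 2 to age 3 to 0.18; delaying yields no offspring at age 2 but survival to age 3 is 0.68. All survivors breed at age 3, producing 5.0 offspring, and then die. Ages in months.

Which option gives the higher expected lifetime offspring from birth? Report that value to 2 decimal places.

1.67

breed at age 2: R₀ = 0.49 × (0.7 + 0.18 × 5.0) = 0.49 × 1.6000 = 0.7840
delay to age 3: R₀ = 0.49 × (0.68 × 5.0) = 0.49 × 3.4000 = 1.6660
Higher: delay to age 3 (1.6660).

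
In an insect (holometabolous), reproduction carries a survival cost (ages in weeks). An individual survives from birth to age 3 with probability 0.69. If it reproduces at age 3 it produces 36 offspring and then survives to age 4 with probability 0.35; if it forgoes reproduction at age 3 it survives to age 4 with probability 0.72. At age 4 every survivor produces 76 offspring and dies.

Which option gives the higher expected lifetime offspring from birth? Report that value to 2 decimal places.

43.19

breed at age 3: R₀ = 0.69 × (36 + 0.35 × 76) = 0.69 × 62.6000 = 43.1940
delay to age 4: R₀ = 0.69 × (0.72 × 76) = 0.69 × 54.7200 = 37.7568
Higher: breed at age 3 (43.1940).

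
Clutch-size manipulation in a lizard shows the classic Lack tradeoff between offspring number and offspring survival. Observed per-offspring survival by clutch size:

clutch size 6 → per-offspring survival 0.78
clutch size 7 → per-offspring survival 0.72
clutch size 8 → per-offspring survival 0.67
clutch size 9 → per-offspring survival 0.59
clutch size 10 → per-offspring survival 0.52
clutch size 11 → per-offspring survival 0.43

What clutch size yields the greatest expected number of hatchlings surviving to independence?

Expected hatchlings surviving to independence = c × s(c):
  c=6: 6 × 0.78 = 4.680
  c=7: 7 × 0.72 = 5.040
  c=8: 8 × 0.67 = 5.360
  c=9: 9 × 0.59 = 5.310
  c=10: 10 × 0.52 = 5.200
  c=11: 11 × 0.43 = 4.730
Maximum at c = 8 (5.360 hatchlings surviving to independence).

8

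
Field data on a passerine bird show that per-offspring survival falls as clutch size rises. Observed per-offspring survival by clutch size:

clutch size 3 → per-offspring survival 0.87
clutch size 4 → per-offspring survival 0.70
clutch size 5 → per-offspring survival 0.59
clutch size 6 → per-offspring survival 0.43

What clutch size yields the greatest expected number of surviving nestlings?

Expected surviving nestlings = c × s(c):
  c=3: 3 × 0.87 = 2.610
  c=4: 4 × 0.70 = 2.800
  c=5: 5 × 0.59 = 2.950
  c=6: 6 × 0.43 = 2.580
Maximum at c = 5 (2.950 surviving nestlings).

5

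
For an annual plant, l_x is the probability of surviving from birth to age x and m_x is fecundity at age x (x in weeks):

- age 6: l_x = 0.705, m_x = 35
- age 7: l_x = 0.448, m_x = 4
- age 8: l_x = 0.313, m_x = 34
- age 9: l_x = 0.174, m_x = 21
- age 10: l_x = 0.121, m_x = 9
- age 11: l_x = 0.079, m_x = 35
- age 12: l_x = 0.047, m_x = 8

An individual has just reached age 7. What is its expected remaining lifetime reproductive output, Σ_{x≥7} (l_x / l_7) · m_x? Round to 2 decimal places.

45.35

l_7 = 0.448. Conditional survival from age 7 to x is l_x / l_7.
  x=7: (0.448/0.448) × 4 = 4.0000
  x=8: (0.313/0.448) × 34 = 23.7545
  x=9: (0.174/0.448) × 21 = 8.1562
  x=10: (0.121/0.448) × 9 = 2.4308
  x=11: (0.079/0.448) × 35 = 6.1719
  x=12: (0.047/0.448) × 8 = 0.8393
Sum = 4.0000 + 23.7545 + 8.1562 + 2.4308 + 6.1719 + 0.8393 = 45.3527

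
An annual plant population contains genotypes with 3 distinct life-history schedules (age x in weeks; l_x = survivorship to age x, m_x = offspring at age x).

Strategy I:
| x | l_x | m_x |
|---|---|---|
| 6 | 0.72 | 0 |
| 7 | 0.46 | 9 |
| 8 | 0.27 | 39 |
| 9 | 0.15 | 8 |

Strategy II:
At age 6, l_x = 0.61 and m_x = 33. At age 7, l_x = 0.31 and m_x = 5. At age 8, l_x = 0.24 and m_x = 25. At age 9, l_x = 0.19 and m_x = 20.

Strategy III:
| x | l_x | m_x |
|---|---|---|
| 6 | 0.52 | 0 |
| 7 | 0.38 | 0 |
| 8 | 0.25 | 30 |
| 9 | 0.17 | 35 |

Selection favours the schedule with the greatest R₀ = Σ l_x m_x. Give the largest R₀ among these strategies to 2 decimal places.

Strategy I: R₀ = 0.72×0 + 0.46×9 + 0.27×39 + 0.15×8 = 15.8700
Strategy II: R₀ = 0.61×33 + 0.31×5 + 0.24×25 + 0.19×20 = 31.4800
Strategy III: R₀ = 0.52×0 + 0.38×0 + 0.25×30 + 0.17×35 = 13.4500
Highest R₀: strategy II with 31.4800.

31.48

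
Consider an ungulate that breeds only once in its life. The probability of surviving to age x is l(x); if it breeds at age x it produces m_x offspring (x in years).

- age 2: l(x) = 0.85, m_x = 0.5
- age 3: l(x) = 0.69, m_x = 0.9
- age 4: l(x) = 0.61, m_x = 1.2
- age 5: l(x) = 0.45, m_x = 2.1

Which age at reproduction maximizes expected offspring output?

Expected offspring if breeding at age x = l(x) × m_x:
  age 2: 0.85 × 0.5 = 0.425
  age 3: 0.69 × 0.9 = 0.621
  age 4: 0.61 × 1.2 = 0.732
  age 5: 0.45 × 2.1 = 0.945
Maximum at age 5 (0.945).

5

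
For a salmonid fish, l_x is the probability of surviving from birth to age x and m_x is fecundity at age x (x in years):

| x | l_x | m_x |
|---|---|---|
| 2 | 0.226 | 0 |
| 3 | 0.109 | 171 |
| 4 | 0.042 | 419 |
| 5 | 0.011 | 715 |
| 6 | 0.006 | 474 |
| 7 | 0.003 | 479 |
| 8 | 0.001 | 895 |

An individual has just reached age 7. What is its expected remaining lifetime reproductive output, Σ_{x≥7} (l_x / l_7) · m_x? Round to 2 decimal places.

777.33

l_7 = 0.003. Conditional survival from age 7 to x is l_x / l_7.
  x=7: (0.003/0.003) × 479 = 479.0000
  x=8: (0.001/0.003) × 895 = 298.3333
Sum = 479.0000 + 298.3333 = 777.3333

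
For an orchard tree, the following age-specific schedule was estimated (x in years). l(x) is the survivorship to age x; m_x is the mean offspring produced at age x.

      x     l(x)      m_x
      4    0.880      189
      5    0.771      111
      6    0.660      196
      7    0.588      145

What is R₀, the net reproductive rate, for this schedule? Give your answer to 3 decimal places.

466.521

R₀ = Σ l(x) m_x:
  age 4: 0.880 × 189 = 166.3200
  age 5: 0.771 × 111 = 85.5810
  age 6: 0.660 × 196 = 129.3600
  age 7: 0.588 × 145 = 85.2600
R₀ = 166.3200 + 85.5810 + 129.3600 + 85.2600 = 466.5210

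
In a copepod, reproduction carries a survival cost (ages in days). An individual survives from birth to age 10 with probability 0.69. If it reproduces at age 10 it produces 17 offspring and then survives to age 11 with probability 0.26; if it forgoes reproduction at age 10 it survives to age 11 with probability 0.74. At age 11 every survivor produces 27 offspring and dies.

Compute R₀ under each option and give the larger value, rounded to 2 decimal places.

16.57

breed at age 10: R₀ = 0.69 × (17 + 0.26 × 27) = 0.69 × 24.0200 = 16.5738
delay to age 11: R₀ = 0.69 × (0.74 × 27) = 0.69 × 19.9800 = 13.7862
Higher: breed at age 10 (16.5738).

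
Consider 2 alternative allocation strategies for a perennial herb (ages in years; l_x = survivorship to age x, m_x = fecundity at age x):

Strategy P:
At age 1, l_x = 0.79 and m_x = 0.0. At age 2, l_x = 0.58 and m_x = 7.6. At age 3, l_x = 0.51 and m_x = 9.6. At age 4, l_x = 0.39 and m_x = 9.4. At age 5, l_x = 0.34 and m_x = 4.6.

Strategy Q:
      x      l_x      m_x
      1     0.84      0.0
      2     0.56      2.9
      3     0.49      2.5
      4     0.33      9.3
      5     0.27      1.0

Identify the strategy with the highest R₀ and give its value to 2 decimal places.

Strategy P: R₀ = 0.79×0.0 + 0.58×7.6 + 0.51×9.6 + 0.39×9.4 + 0.34×4.6 = 14.5340
Strategy Q: R₀ = 0.84×0.0 + 0.56×2.9 + 0.49×2.5 + 0.33×9.3 + 0.27×1.0 = 6.1880
Highest R₀: strategy P with 14.5340.

14.53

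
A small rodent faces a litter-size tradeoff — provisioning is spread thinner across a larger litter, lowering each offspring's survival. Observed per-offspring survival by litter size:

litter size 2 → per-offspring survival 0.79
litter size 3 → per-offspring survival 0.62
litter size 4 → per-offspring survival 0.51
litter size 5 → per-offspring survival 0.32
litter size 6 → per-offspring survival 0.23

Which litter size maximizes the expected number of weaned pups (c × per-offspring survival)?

4

Expected weaned pups = c × s(c):
  c=2: 2 × 0.79 = 1.580
  c=3: 3 × 0.62 = 1.860
  c=4: 4 × 0.51 = 2.040
  c=5: 5 × 0.32 = 1.600
  c=6: 6 × 0.23 = 1.380
Maximum at c = 4 (2.040 weaned pups).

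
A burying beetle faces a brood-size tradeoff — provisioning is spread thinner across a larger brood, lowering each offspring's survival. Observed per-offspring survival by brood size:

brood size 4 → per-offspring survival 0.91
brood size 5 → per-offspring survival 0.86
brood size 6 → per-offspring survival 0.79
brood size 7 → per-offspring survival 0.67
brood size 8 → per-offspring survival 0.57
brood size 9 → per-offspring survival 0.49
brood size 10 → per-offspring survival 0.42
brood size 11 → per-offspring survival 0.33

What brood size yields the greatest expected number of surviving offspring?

Expected surviving offspring = c × s(c):
  c=4: 4 × 0.91 = 3.640
  c=5: 5 × 0.86 = 4.300
  c=6: 6 × 0.79 = 4.740
  c=7: 7 × 0.67 = 4.690
  c=8: 8 × 0.57 = 4.560
  c=9: 9 × 0.49 = 4.410
  c=10: 10 × 0.42 = 4.200
  c=11: 11 × 0.33 = 3.630
Maximum at c = 6 (4.740 surviving offspring).

6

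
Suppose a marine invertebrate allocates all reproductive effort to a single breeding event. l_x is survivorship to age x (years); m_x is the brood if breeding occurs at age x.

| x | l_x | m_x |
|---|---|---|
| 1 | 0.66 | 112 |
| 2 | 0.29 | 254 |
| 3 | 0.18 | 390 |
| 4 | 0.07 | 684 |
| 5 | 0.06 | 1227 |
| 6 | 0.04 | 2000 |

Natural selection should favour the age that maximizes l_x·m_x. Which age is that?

6

Expected offspring if breeding at age x = l_x × m_x:
  age 1: 0.66 × 112 = 73.920
  age 2: 0.29 × 254 = 73.660
  age 3: 0.18 × 390 = 70.200
  age 4: 0.07 × 684 = 47.880
  age 5: 0.06 × 1227 = 73.620
  age 6: 0.04 × 2000 = 80.000
Maximum at age 6 (80.000).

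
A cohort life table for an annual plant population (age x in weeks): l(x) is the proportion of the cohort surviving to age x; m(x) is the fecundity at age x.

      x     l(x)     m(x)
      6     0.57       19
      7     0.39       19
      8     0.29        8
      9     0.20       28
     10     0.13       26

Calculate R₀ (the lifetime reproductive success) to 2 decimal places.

R₀ = Σ l(x) m(x):
  age 6: 0.57 × 19 = 10.8300
  age 7: 0.39 × 19 = 7.4100
  age 8: 0.29 × 8 = 2.3200
  age 9: 0.20 × 28 = 5.6000
  age 10: 0.13 × 26 = 3.3800
R₀ = 10.8300 + 7.4100 + 2.3200 + 5.6000 + 3.3800 = 29.5400

29.54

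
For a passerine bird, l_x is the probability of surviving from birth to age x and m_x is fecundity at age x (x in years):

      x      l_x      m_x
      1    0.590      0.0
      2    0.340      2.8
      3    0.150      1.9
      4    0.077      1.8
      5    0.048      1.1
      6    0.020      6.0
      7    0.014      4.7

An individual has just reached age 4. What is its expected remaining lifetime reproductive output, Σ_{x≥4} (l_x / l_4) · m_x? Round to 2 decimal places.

l_4 = 0.077. Conditional survival from age 4 to x is l_x / l_4.
  x=4: (0.077/0.077) × 1.8 = 1.8000
  x=5: (0.048/0.077) × 1.1 = 0.6857
  x=6: (0.020/0.077) × 6.0 = 1.5584
  x=7: (0.014/0.077) × 4.7 = 0.8545
Sum = 1.8000 + 0.6857 + 1.5584 + 0.8545 = 4.8987

4.90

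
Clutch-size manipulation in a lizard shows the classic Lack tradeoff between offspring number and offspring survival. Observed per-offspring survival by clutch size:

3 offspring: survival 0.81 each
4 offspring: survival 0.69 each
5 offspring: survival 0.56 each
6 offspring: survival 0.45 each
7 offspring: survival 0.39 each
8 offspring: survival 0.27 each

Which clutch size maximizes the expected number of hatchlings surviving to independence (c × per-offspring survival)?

Expected hatchlings surviving to independence = c × s(c):
  c=3: 3 × 0.81 = 2.430
  c=4: 4 × 0.69 = 2.760
  c=5: 5 × 0.56 = 2.800
  c=6: 6 × 0.45 = 2.700
  c=7: 7 × 0.39 = 2.730
  c=8: 8 × 0.27 = 2.160
Maximum at c = 5 (2.800 hatchlings surviving to independence).

5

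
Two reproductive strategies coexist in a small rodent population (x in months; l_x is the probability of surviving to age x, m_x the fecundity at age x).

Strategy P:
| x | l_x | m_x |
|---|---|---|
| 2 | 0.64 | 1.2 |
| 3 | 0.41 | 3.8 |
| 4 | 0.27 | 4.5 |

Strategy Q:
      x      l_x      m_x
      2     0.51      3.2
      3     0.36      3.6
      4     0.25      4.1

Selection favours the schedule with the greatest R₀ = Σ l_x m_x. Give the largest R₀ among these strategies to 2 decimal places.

Strategy P: R₀ = 0.64×1.2 + 0.41×3.8 + 0.27×4.5 = 3.5410
Strategy Q: R₀ = 0.51×3.2 + 0.36×3.6 + 0.25×4.1 = 3.9530
Highest R₀: strategy Q with 3.9530.

3.95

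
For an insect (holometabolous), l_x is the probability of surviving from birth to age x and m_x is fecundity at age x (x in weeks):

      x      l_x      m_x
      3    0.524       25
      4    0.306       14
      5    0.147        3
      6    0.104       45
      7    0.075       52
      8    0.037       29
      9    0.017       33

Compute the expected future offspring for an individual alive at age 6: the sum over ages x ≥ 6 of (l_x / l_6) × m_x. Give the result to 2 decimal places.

l_6 = 0.104. Conditional survival from age 6 to x is l_x / l_6.
  x=6: (0.104/0.104) × 45 = 45.0000
  x=7: (0.075/0.104) × 52 = 37.5000
  x=8: (0.037/0.104) × 29 = 10.3173
  x=9: (0.017/0.104) × 33 = 5.3942
Sum = 45.0000 + 37.5000 + 10.3173 + 5.3942 = 98.2115

98.21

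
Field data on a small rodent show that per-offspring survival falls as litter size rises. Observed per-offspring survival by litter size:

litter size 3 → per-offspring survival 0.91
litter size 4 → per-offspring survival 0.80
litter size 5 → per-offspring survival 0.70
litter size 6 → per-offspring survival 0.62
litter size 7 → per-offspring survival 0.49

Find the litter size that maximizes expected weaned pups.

Expected weaned pups = c × s(c):
  c=3: 3 × 0.91 = 2.730
  c=4: 4 × 0.80 = 3.200
  c=5: 5 × 0.70 = 3.500
  c=6: 6 × 0.62 = 3.720
  c=7: 7 × 0.49 = 3.430
Maximum at c = 6 (3.720 weaned pups).

6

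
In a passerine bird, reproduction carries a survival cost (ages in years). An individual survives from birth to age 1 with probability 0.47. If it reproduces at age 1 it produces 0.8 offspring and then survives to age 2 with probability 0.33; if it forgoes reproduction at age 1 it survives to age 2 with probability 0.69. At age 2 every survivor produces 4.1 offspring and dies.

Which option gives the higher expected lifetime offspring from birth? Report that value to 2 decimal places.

1.33

breed at age 1: R₀ = 0.47 × (0.8 + 0.33 × 4.1) = 0.47 × 2.1530 = 1.0119
delay to age 2: R₀ = 0.47 × (0.69 × 4.1) = 0.47 × 2.8290 = 1.3296
Higher: delay to age 2 (1.3296).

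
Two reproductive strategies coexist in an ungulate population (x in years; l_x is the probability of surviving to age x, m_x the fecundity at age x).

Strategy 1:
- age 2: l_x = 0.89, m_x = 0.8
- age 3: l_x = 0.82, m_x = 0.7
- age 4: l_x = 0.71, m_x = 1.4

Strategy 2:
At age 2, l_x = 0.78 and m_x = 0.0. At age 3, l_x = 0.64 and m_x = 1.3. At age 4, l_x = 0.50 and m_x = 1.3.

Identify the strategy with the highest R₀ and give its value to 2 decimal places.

2.28

Strategy 1: R₀ = 0.89×0.8 + 0.82×0.7 + 0.71×1.4 = 2.2800
Strategy 2: R₀ = 0.78×0.0 + 0.64×1.3 + 0.50×1.3 = 1.4820
Highest R₀: strategy 1 with 2.2800.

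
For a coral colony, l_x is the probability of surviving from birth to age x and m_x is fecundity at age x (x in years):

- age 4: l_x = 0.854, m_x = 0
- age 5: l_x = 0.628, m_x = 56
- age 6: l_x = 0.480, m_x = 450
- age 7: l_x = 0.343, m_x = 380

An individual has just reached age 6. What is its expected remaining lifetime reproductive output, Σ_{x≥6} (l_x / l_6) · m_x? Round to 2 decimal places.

721.54

l_6 = 0.480. Conditional survival from age 6 to x is l_x / l_6.
  x=6: (0.480/0.480) × 450 = 450.0000
  x=7: (0.343/0.480) × 380 = 271.5417
Sum = 450.0000 + 271.5417 = 721.5417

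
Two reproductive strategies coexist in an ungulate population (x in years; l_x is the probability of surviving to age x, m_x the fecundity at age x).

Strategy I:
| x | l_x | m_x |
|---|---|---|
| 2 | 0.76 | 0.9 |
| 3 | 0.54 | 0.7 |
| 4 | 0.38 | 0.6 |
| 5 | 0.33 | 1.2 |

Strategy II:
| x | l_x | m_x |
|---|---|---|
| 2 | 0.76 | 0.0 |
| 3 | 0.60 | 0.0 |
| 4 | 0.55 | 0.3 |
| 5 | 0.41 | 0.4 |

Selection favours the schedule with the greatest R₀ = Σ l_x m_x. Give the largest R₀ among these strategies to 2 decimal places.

Strategy I: R₀ = 0.76×0.9 + 0.54×0.7 + 0.38×0.6 + 0.33×1.2 = 1.6860
Strategy II: R₀ = 0.76×0.0 + 0.60×0.0 + 0.55×0.3 + 0.41×0.4 = 0.3290
Highest R₀: strategy I with 1.6860.

1.69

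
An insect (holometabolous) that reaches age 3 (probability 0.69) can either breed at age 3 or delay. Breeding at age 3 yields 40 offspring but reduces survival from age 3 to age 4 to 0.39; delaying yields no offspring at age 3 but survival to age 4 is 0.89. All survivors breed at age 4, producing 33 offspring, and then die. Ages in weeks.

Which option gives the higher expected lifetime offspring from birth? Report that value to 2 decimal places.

breed at age 3: R₀ = 0.69 × (40 + 0.39 × 33) = 0.69 × 52.8700 = 36.4803
delay to age 4: R₀ = 0.69 × (0.89 × 33) = 0.69 × 29.3700 = 20.2653
Higher: breed at age 3 (36.4803).

36.48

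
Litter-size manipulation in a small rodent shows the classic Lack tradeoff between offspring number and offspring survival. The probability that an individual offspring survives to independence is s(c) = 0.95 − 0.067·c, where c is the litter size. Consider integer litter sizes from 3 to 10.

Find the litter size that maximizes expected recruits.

Expected recruits = c × s(c):
  c=3: 3 × 0.749 = 2.247
  c=4: 4 × 0.682 = 2.728
  c=5: 5 × 0.615 = 3.075
  c=6: 6 × 0.548 = 3.288
  c=7: 7 × 0.481 = 3.367
  c=8: 8 × 0.414 = 3.312
  c=9: 9 × 0.347 = 3.123
  c=10: 10 × 0.280 = 2.800
Maximum at c = 7 (3.367 recruits).

7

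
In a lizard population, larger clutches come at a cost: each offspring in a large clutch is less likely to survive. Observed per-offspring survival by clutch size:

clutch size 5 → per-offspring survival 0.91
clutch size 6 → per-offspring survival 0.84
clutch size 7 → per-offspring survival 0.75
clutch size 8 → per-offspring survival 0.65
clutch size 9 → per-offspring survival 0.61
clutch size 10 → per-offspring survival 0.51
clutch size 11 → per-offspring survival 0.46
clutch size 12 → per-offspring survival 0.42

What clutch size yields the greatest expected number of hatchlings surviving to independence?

Expected hatchlings surviving to independence = c × s(c):
  c=5: 5 × 0.91 = 4.550
  c=6: 6 × 0.84 = 5.040
  c=7: 7 × 0.75 = 5.250
  c=8: 8 × 0.65 = 5.200
  c=9: 9 × 0.61 = 5.490
  c=10: 10 × 0.51 = 5.100
  c=11: 11 × 0.46 = 5.060
  c=12: 12 × 0.42 = 5.040
Maximum at c = 9 (5.490 hatchlings surviving to independence).

9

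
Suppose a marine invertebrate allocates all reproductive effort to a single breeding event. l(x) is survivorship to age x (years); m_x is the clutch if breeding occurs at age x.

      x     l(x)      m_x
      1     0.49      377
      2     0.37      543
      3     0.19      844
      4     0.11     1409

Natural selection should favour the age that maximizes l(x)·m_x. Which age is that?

2

Expected offspring if breeding at age x = l(x) × m_x:
  age 1: 0.49 × 377 = 184.730
  age 2: 0.37 × 543 = 200.910
  age 3: 0.19 × 844 = 160.360
  age 4: 0.11 × 1409 = 154.990
Maximum at age 2 (200.910).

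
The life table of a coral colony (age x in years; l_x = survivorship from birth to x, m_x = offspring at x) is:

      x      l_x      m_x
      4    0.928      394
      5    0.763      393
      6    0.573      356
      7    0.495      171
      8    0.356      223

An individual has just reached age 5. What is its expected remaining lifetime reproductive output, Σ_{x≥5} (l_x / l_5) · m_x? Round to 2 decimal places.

875.33

l_5 = 0.763. Conditional survival from age 5 to x is l_x / l_5.
  x=5: (0.763/0.763) × 393 = 393.0000
  x=6: (0.573/0.763) × 356 = 267.3499
  x=7: (0.495/0.763) × 171 = 110.9371
  x=8: (0.356/0.763) × 223 = 104.0472
Sum = 393.0000 + 267.3499 + 110.9371 + 104.0472 = 875.3342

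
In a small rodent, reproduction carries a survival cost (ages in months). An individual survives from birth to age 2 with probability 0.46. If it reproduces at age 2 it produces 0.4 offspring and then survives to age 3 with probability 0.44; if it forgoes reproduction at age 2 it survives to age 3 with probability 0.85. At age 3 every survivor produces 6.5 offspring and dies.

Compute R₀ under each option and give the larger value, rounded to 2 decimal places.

2.54

breed at age 2: R₀ = 0.46 × (0.4 + 0.44 × 6.5) = 0.46 × 3.2600 = 1.4996
delay to age 3: R₀ = 0.46 × (0.85 × 6.5) = 0.46 × 5.5250 = 2.5415
Higher: delay to age 3 (2.5415).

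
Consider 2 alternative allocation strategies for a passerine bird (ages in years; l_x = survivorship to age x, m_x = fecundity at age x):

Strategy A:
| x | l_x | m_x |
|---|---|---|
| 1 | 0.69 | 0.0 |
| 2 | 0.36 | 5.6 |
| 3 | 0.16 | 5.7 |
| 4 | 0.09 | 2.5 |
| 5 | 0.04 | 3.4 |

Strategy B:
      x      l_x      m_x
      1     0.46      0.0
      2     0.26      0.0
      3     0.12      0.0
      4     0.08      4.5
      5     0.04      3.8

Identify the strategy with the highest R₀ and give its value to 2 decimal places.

Strategy A: R₀ = 0.69×0.0 + 0.36×5.6 + 0.16×5.7 + 0.09×2.5 + 0.04×3.4 = 3.2890
Strategy B: R₀ = 0.46×0.0 + 0.26×0.0 + 0.12×0.0 + 0.08×4.5 + 0.04×3.8 = 0.5120
Highest R₀: strategy A with 3.2890.

3.29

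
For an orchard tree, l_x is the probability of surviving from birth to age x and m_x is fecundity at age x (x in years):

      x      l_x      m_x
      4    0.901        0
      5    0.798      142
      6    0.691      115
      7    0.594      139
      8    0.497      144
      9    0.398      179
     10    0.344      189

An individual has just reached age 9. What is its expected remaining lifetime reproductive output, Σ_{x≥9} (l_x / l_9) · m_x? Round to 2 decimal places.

342.36

l_9 = 0.398. Conditional survival from age 9 to x is l_x / l_9.
  x=9: (0.398/0.398) × 179 = 179.0000
  x=10: (0.344/0.398) × 189 = 163.3568
Sum = 179.0000 + 163.3568 = 342.3568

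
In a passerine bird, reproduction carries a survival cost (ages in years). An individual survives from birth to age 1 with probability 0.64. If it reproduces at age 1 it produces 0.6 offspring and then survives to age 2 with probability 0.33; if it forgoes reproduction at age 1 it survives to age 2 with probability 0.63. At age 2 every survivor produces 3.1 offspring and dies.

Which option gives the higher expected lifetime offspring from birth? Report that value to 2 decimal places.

1.25

breed at age 1: R₀ = 0.64 × (0.6 + 0.33 × 3.1) = 0.64 × 1.6230 = 1.0387
delay to age 2: R₀ = 0.64 × (0.63 × 3.1) = 0.64 × 1.9530 = 1.2499
Higher: delay to age 2 (1.2499).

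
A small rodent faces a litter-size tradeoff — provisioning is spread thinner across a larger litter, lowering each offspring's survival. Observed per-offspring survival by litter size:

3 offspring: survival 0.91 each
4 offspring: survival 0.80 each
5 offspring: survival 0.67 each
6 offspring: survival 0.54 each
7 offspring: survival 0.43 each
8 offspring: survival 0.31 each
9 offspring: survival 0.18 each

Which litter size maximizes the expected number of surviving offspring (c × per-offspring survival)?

Expected surviving offspring = c × s(c):
  c=3: 3 × 0.91 = 2.730
  c=4: 4 × 0.80 = 3.200
  c=5: 5 × 0.67 = 3.350
  c=6: 6 × 0.54 = 3.240
  c=7: 7 × 0.43 = 3.010
  c=8: 8 × 0.31 = 2.480
  c=9: 9 × 0.18 = 1.620
Maximum at c = 5 (3.350 surviving offspring).

5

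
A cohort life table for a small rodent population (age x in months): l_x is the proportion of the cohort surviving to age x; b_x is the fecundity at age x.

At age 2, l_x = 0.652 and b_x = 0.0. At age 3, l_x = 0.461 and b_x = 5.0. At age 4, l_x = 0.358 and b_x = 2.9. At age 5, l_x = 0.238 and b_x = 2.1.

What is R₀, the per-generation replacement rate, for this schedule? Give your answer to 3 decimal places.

3.843

R₀ = Σ l_x b_x:
  age 2: 0.652 × 0.0 = 0.0000
  age 3: 0.461 × 5.0 = 2.3050
  age 4: 0.358 × 2.9 = 1.0382
  age 5: 0.238 × 2.1 = 0.4998
R₀ = 0.0000 + 2.3050 + 1.0382 + 0.4998 = 3.8430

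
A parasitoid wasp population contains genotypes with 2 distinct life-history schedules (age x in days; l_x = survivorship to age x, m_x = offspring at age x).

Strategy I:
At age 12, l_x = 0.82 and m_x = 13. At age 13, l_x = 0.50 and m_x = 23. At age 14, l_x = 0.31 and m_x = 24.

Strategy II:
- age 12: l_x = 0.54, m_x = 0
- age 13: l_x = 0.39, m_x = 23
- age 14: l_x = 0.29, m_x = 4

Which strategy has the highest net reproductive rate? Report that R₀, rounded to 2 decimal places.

29.60

Strategy I: R₀ = 0.82×13 + 0.50×23 + 0.31×24 = 29.6000
Strategy II: R₀ = 0.54×0 + 0.39×23 + 0.29×4 = 10.1300
Highest R₀: strategy I with 29.6000.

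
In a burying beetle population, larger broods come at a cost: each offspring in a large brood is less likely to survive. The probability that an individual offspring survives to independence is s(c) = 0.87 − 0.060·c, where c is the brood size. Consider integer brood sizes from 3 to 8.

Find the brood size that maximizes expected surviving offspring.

Expected surviving offspring = c × s(c):
  c=3: 3 × 0.690 = 2.070
  c=4: 4 × 0.630 = 2.520
  c=5: 5 × 0.570 = 2.850
  c=6: 6 × 0.510 = 3.060
  c=7: 7 × 0.450 = 3.150
  c=8: 8 × 0.390 = 3.120
Maximum at c = 7 (3.150 surviving offspring).

7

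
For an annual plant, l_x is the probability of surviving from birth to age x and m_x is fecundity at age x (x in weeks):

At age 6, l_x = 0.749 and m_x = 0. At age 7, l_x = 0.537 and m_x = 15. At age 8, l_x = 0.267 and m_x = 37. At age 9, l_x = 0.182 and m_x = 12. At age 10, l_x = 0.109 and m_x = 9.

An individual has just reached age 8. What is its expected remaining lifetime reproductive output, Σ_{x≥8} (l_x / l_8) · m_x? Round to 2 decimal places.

l_8 = 0.267. Conditional survival from age 8 to x is l_x / l_8.
  x=8: (0.267/0.267) × 37 = 37.0000
  x=9: (0.182/0.267) × 12 = 8.1798
  x=10: (0.109/0.267) × 9 = 3.6742
Sum = 37.0000 + 8.1798 + 3.6742 = 48.8539

48.85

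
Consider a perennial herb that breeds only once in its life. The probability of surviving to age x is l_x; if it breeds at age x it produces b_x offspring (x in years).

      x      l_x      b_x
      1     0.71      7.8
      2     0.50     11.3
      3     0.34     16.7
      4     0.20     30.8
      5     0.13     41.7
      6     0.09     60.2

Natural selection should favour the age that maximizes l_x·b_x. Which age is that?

Expected offspring if breeding at age x = l_x × b_x:
  age 1: 0.71 × 7.8 = 5.538
  age 2: 0.50 × 11.3 = 5.650
  age 3: 0.34 × 16.7 = 5.678
  age 4: 0.20 × 30.8 = 6.160
  age 5: 0.13 × 41.7 = 5.421
  age 6: 0.09 × 60.2 = 5.418
Maximum at age 4 (6.160).

4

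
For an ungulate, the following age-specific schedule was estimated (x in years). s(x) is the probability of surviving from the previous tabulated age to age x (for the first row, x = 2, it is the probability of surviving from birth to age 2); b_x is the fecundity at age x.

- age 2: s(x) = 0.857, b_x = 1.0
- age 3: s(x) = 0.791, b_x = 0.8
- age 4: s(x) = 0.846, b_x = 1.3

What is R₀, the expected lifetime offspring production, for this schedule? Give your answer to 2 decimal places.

Survivorship from birth: l_x = s_2·s_3·…·s_x.
  l_2 = 0.85700
  l_3 = 0.67789
  l_4 = 0.57349
R₀ = Σ l_x b_x:
  age 2: 0.85700 × 1.0 = 0.8570
  age 3: 0.67789 × 0.8 = 0.5423
  age 4: 0.57349 × 1.3 = 0.7455
R₀ = 0.8570 + 0.5423 + 0.7455 = 2.1448

2.14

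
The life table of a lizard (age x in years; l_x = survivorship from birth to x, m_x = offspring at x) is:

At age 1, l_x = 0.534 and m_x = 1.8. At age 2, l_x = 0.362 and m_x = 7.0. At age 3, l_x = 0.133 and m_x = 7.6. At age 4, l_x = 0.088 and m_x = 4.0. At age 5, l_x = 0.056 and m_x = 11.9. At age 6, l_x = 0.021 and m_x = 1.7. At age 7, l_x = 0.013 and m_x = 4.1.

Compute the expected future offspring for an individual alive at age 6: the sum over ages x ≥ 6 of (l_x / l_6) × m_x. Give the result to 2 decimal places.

l_6 = 0.021. Conditional survival from age 6 to x is l_x / l_6.
  x=6: (0.021/0.021) × 1.7 = 1.7000
  x=7: (0.013/0.021) × 4.1 = 2.5381
Sum = 1.7000 + 2.5381 = 4.2381

4.24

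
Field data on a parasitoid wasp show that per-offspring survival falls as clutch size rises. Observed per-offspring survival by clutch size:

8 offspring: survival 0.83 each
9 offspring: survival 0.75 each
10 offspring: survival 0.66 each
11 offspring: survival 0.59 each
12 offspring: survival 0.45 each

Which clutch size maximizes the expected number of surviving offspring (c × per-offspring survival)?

9

Expected surviving offspring = c × s(c):
  c=8: 8 × 0.83 = 6.640
  c=9: 9 × 0.75 = 6.750
  c=10: 10 × 0.66 = 6.600
  c=11: 11 × 0.59 = 6.490
  c=12: 12 × 0.45 = 5.400
Maximum at c = 9 (6.750 surviving offspring).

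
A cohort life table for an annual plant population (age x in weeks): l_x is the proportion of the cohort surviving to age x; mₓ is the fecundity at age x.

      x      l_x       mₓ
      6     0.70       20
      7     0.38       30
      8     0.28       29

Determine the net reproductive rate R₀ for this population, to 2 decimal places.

33.52

R₀ = Σ l_x mₓ:
  age 6: 0.70 × 20 = 14.0000
  age 7: 0.38 × 30 = 11.4000
  age 8: 0.28 × 29 = 8.1200
R₀ = 14.0000 + 11.4000 + 8.1200 = 33.5200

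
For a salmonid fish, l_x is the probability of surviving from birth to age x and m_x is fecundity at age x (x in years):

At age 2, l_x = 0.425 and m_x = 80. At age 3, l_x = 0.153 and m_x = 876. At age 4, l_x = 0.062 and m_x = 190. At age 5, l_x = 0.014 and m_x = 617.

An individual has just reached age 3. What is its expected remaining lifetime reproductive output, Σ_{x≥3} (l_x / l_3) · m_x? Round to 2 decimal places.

1009.45

l_3 = 0.153. Conditional survival from age 3 to x is l_x / l_3.
  x=3: (0.153/0.153) × 876 = 876.0000
  x=4: (0.062/0.153) × 190 = 76.9935
  x=5: (0.014/0.153) × 617 = 56.4575
Sum = 876.0000 + 76.9935 + 56.4575 = 1009.4510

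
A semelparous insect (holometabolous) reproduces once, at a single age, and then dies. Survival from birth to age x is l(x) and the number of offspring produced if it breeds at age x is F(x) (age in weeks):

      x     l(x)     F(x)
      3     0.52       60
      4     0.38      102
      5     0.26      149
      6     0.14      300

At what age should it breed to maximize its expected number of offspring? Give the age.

Expected offspring if breeding at age x = l(x) × F(x):
  age 3: 0.52 × 60 = 31.200
  age 4: 0.38 × 102 = 38.760
  age 5: 0.26 × 149 = 38.740
  age 6: 0.14 × 300 = 42.000
Maximum at age 6 (42.000).

6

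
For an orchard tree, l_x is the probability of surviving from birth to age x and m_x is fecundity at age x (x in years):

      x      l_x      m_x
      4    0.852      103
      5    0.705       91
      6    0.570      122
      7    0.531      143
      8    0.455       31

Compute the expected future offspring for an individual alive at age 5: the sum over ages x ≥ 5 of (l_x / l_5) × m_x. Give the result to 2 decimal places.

l_5 = 0.705. Conditional survival from age 5 to x is l_x / l_5.
  x=5: (0.705/0.705) × 91 = 91.0000
  x=6: (0.570/0.705) × 122 = 98.6383
  x=7: (0.531/0.705) × 143 = 107.7064
  x=8: (0.455/0.705) × 31 = 20.0071
Sum = 91.0000 + 98.6383 + 107.7064 + 20.0071 = 317.3518

317.35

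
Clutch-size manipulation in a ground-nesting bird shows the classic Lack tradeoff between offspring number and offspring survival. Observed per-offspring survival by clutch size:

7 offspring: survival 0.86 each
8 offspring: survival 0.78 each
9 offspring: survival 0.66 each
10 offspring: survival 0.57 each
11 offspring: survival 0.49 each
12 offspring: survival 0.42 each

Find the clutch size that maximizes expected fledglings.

Expected fledglings = c × s(c):
  c=7: 7 × 0.86 = 6.020
  c=8: 8 × 0.78 = 6.240
  c=9: 9 × 0.66 = 5.940
  c=10: 10 × 0.57 = 5.700
  c=11: 11 × 0.49 = 5.390
  c=12: 12 × 0.42 = 5.040
Maximum at c = 8 (6.240 fledglings).

8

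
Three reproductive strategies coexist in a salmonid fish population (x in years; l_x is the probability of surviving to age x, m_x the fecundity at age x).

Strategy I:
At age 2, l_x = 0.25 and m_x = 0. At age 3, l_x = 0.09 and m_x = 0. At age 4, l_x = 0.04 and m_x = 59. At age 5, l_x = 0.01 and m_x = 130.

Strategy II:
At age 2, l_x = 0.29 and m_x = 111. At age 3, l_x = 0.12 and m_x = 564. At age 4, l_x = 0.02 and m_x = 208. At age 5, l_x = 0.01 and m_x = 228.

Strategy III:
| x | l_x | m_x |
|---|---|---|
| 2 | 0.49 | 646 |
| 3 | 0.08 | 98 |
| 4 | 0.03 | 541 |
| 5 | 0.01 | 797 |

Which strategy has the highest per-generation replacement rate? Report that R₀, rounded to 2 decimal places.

348.58

Strategy I: R₀ = 0.25×0 + 0.09×0 + 0.04×59 + 0.01×130 = 3.6600
Strategy II: R₀ = 0.29×111 + 0.12×564 + 0.02×208 + 0.01×228 = 106.3100
Strategy III: R₀ = 0.49×646 + 0.08×98 + 0.03×541 + 0.01×797 = 348.5800
Highest R₀: strategy III with 348.5800.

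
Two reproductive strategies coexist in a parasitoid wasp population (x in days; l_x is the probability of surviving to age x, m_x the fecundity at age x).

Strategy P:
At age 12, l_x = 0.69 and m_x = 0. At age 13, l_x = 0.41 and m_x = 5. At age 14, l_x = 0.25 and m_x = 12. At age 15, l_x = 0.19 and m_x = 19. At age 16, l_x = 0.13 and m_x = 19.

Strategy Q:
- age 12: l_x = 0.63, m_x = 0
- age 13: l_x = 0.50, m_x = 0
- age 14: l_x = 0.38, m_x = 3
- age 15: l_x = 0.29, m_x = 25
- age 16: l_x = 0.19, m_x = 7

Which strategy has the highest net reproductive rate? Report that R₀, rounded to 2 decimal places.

11.13

Strategy P: R₀ = 0.69×0 + 0.41×5 + 0.25×12 + 0.19×19 + 0.13×19 = 11.1300
Strategy Q: R₀ = 0.63×0 + 0.50×0 + 0.38×3 + 0.29×25 + 0.19×7 = 9.7200
Highest R₀: strategy P with 11.1300.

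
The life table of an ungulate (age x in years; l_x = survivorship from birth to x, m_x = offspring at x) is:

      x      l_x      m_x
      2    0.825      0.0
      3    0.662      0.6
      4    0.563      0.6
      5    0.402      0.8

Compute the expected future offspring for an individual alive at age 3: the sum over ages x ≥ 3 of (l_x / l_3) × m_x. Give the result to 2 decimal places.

l_3 = 0.662. Conditional survival from age 3 to x is l_x / l_3.
  x=3: (0.662/0.662) × 0.6 = 0.6000
  x=4: (0.563/0.662) × 0.6 = 0.5103
  x=5: (0.402/0.662) × 0.8 = 0.4858
Sum = 0.6000 + 0.5103 + 0.4858 = 1.5961

1.60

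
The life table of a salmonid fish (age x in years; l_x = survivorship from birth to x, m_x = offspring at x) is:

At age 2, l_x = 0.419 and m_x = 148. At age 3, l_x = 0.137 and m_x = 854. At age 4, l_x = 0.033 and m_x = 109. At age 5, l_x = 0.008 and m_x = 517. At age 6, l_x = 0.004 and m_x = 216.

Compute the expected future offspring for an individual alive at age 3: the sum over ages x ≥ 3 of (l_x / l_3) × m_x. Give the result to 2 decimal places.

916.75

l_3 = 0.137. Conditional survival from age 3 to x is l_x / l_3.
  x=3: (0.137/0.137) × 854 = 854.0000
  x=4: (0.033/0.137) × 109 = 26.2555
  x=5: (0.008/0.137) × 517 = 30.1898
  x=6: (0.004/0.137) × 216 = 6.3066
Sum = 854.0000 + 26.2555 + 30.1898 + 6.3066 = 916.7518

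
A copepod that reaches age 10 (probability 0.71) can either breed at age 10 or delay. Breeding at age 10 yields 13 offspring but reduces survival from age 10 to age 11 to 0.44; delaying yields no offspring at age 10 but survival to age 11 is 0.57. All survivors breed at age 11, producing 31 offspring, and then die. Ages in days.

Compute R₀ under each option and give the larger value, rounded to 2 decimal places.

18.91

breed at age 10: R₀ = 0.71 × (13 + 0.44 × 31) = 0.71 × 26.6400 = 18.9144
delay to age 11: R₀ = 0.71 × (0.57 × 31) = 0.71 × 17.6700 = 12.5457
Higher: breed at age 10 (18.9144).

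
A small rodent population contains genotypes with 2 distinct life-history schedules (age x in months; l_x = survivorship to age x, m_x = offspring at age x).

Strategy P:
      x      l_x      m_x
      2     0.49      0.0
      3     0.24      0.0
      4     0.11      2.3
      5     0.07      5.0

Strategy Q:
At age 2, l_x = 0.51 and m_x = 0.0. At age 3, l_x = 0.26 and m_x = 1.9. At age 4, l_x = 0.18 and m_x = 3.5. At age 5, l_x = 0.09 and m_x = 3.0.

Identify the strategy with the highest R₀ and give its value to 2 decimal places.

Strategy P: R₀ = 0.49×0.0 + 0.24×0.0 + 0.11×2.3 + 0.07×5.0 = 0.6030
Strategy Q: R₀ = 0.51×0.0 + 0.26×1.9 + 0.18×3.5 + 0.09×3.0 = 1.3940
Highest R₀: strategy Q with 1.3940.

1.39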